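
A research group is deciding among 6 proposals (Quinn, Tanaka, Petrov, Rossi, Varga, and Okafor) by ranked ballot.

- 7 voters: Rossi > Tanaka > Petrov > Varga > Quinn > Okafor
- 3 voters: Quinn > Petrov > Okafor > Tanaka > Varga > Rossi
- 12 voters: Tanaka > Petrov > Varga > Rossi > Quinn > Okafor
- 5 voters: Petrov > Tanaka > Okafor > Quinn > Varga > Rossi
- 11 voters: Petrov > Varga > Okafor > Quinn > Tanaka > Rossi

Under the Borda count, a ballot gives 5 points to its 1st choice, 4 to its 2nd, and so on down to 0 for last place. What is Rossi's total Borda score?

Borda scores:
  Quinn: 7·1 + 3·5 + 12·1 + 5·2 + 11·2 = 66
  Tanaka: 7·4 + 3·2 + 12·5 + 5·4 + 11·1 = 125
  Petrov: 7·3 + 3·4 + 12·4 + 5·5 + 11·5 = 161
  Rossi: 7·5 + 3·0 + 12·2 + 5·0 + 11·0 = 59
  Varga: 7·2 + 3·1 + 12·3 + 5·1 + 11·4 = 102
  Okafor: 7·0 + 3·3 + 12·0 + 5·3 + 11·3 = 57

59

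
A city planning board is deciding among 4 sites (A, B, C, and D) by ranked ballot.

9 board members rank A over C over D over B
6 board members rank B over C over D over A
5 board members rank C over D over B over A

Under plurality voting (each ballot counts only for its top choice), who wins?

A

First-place vote totals:
  A: 9
  B: 6
  C: 5
  D: 0
A has the most first-place votes.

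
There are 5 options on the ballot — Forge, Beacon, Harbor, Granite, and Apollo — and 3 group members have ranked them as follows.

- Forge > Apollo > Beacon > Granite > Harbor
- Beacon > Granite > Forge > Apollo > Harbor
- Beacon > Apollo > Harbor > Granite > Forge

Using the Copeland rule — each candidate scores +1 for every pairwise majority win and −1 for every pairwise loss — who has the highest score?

Pairwise results:
  Forge vs Beacon: Beacon wins 2–1.
  Forge vs Harbor: Forge wins 2–1.
  Forge vs Granite: Granite wins 2–1.
  Forge vs Apollo: Forge wins 2–1.
  Beacon vs Harbor: Beacon wins 3–0.
  Beacon vs Granite: Beacon wins 3–0.
  Beacon vs Apollo: Beacon wins 2–1.
  Harbor vs Granite: Granite wins 2–1.
  Harbor vs Apollo: Apollo wins 3–0.
  Granite vs Apollo: Apollo wins 2–1.
Copeland scores (wins − losses):
  Forge: 2 − 2 = 0
  Beacon: 4 − 0 = 4
  Harbor: 0 − 4 = -4
  Granite: 2 − 2 = 0
  Apollo: 2 − 2 = 0
Beacon has the best Copeland score.

Beacon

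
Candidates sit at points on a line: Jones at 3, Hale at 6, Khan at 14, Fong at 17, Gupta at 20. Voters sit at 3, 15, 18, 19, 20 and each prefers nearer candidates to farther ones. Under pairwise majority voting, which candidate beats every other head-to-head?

Fong

With single-peaked preferences on a line, the Condorcet winner is the candidate closest to the median voter.
The median voter (position 18) is closest to Fong at 17.
Check: Fong vs Jones — voters closer to Fong: 4 of 5.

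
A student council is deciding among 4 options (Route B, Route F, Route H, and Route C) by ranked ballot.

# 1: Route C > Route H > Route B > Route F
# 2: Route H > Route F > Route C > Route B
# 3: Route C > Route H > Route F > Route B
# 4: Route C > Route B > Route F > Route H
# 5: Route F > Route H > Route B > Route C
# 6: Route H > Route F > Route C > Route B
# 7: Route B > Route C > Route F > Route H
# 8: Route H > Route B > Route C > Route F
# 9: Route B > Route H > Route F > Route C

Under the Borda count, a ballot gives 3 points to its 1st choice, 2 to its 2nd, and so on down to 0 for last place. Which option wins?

Borda scores:
  Route B: 1 + 0 + 0 + 2 + 1 + 0 + 3 + 2 + 3 = 12
  Route F: 0 + 2 + 1 + 1 + 3 + 2 + 1 + 0 + 1 = 11
  Route H: 2 + 3 + 2 + 0 + 2 + 3 + 0 + 3 + 2 = 17
  Route C: 3 + 1 + 3 + 3 + 0 + 1 + 2 + 1 + 0 = 14
Route H has the highest total.

Route H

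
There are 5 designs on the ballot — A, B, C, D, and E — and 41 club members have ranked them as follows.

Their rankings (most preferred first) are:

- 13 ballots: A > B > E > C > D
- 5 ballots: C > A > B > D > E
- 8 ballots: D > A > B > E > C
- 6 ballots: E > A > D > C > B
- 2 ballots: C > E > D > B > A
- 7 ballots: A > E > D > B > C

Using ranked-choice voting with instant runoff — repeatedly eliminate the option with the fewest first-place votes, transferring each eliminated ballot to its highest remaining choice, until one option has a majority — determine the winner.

Round 1: A 20, D 8, C 7, E 6, B 0. B has the fewest and is eliminated.
Round 2: A 20, D 8, C 7, E 6. E has the fewest and is eliminated.
Round 3: A 26, D 8, C 7. A has a majority.

A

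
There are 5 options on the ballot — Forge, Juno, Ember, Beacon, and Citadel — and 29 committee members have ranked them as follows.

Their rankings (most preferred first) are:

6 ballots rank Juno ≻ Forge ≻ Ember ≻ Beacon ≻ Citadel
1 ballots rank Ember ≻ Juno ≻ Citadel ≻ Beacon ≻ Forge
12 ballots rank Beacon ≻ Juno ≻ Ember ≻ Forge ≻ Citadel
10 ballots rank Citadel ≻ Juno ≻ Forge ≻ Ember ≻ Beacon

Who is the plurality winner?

First-place vote totals:
  Forge: 0
  Juno: 6
  Ember: 1
  Beacon: 12
  Citadel: 10
Beacon has the most first-place votes.

Beacon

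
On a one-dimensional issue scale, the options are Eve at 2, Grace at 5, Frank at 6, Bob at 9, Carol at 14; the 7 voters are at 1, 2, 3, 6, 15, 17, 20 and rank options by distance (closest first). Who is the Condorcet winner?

With single-peaked preferences on a line, the Condorcet winner is the candidate closest to the median voter.
The median voter (position 6) is closest to Frank at 6.
Check: Frank vs Carol — voters closer to Frank: 4 of 7.

Frank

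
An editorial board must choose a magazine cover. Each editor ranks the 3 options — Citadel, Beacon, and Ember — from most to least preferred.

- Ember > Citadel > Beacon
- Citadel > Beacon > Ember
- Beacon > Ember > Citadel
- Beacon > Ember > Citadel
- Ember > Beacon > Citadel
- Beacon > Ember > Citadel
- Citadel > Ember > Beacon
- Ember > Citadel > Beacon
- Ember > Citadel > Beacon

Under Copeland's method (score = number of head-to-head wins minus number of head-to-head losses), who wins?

Pairwise results:
  Citadel vs Beacon: Citadel wins 5–4.
  Citadel vs Ember: Ember wins 7–2.
  Beacon vs Ember: Ember wins 5–4.
Copeland scores (wins − losses):
  Citadel: 1 − 1 = 0
  Beacon: 0 − 2 = -2
  Ember: 2 − 0 = 2
Ember has the best Copeland score.

Ember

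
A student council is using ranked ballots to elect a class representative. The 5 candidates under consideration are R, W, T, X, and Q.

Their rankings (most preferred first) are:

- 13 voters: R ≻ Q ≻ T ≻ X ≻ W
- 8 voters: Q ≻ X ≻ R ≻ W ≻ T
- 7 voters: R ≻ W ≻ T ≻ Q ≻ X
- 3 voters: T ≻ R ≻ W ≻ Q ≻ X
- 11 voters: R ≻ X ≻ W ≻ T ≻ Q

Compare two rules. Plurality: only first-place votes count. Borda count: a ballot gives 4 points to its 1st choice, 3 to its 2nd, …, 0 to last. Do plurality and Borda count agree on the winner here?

Yes

Plurality first-place counts: R 31, W 0, T 3, X 0, Q 8 → R.
Borda totals: R 149, W 57, T 63, X 70, Q 81 → R.
The two rules agree on R.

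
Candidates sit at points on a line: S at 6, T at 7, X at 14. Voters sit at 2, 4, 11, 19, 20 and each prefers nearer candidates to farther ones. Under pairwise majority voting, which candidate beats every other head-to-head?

X

With single-peaked preferences on a line, the Condorcet winner is the candidate closest to the median voter.
The median voter (position 11) is closest to X at 14.
Check: X vs S — voters closer to X: 3 of 5.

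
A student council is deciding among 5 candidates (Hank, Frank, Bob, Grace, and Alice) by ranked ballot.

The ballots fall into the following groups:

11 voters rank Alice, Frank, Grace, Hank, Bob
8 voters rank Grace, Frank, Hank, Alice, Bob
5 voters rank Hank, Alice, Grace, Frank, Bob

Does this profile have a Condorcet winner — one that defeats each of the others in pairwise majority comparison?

No

Head-to-head results (24 voters total):
Hank vs Frank: Frank wins 19–5.
Hank vs Bob: Hank wins 24–0.
Hank vs Grace: Grace wins 19–5.
Hank vs Alice: Hank wins 13–11.
Frank vs Bob: Frank wins 24–0.
Frank vs Grace: Grace wins 13–11.
Frank vs Alice: Alice wins 16–8.
Bob vs Grace: Grace wins 24–0.
Bob vs Alice: Alice wins 24–0.
Grace vs Alice: Alice wins 16–8.
No candidate beats all others: Hank beats Alice beats Frank beats Hank, a majority cycle.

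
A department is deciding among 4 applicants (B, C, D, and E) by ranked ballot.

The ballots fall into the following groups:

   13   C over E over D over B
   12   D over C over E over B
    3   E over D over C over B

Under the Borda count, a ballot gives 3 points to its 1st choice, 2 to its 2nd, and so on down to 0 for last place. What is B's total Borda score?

0

Borda scores:
  B: 13·0 + 12·0 + 3·0 = 0
  C: 13·3 + 12·2 + 3·1 = 66
  D: 13·1 + 12·3 + 3·2 = 55
  E: 13·2 + 12·1 + 3·3 = 47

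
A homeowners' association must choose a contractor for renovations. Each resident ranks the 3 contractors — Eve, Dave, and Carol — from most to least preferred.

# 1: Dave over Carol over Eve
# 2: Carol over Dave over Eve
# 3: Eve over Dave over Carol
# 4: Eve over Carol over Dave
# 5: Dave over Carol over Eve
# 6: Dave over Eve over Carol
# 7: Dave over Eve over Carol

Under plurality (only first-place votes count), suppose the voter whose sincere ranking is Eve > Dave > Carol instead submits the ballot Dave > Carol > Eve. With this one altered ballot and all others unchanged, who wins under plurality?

Dave

First-place totals with the altered ballot: Eve 1, Dave 5, Carol 1.
The winner is unchanged: still Dave.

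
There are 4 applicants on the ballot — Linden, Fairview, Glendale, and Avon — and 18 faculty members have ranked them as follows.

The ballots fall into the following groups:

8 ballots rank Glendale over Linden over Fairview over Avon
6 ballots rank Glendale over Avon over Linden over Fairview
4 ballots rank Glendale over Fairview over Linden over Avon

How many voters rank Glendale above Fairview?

Ballots ranking Glendale above Fairview: 8+6+4 = 18.
Ballots ranking Fairview above Glendale: 0.
So 18 of 18 voters prefer Glendale to Fairview.

18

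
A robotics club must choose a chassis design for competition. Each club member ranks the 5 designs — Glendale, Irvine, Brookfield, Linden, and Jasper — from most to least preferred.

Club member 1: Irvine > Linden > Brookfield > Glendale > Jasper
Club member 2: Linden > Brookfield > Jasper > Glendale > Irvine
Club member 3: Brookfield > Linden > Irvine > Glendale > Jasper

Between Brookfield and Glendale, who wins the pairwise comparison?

Brookfield

Ballots ranking Brookfield above Glendale: 3.
Ballots ranking Glendale above Brookfield: 0.
Brookfield wins the head-to-head, 3–0.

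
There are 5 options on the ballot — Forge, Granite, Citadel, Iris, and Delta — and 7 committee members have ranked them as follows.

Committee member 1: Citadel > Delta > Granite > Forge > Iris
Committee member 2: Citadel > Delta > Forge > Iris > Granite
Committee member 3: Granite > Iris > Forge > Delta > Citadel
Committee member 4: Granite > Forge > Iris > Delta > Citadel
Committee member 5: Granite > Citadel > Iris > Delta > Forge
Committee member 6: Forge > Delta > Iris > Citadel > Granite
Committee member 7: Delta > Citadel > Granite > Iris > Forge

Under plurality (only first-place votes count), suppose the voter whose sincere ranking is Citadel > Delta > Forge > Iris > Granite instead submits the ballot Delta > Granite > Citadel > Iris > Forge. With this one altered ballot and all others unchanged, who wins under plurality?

Granite

First-place totals with the altered ballot: Forge 1, Granite 3, Citadel 1, Iris 0, Delta 2.
The winner is unchanged: still Granite.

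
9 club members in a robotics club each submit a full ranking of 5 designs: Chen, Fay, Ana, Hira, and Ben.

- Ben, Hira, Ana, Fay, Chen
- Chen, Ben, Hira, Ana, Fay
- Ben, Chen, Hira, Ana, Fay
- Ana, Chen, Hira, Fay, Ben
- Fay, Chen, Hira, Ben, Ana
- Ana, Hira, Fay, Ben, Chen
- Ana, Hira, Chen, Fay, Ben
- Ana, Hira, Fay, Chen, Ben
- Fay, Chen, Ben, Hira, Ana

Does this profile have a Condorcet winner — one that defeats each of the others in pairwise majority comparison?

No

Head-to-head results (9 voters total):
Chen vs Fay: Fay wins 5–4.
Chen vs Ana: Ana wins 5–4.
Chen vs Hira: Chen wins 5–4.
Chen vs Ben: Chen wins 6–3.
Fay vs Ana: Ana wins 7–2.
Fay vs Hira: Hira wins 7–2.
Fay vs Ben: Fay wins 6–3.
Ana vs Hira: Hira wins 5–4.
Ana vs Ben: Ben wins 5–4.
Hira vs Ben: Hira wins 5–4.
No candidate beats all others: Chen beats Hira beats Fay beats Chen, a majority cycle.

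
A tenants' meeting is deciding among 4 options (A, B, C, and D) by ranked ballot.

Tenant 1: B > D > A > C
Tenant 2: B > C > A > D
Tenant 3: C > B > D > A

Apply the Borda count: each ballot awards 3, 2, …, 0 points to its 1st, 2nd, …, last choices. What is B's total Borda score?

8

Borda scores:
  A: 1 + 1 + 0 = 2
  B: 3 + 3 + 2 = 8
  C: 0 + 2 + 3 = 5
  D: 2 + 0 + 1 = 3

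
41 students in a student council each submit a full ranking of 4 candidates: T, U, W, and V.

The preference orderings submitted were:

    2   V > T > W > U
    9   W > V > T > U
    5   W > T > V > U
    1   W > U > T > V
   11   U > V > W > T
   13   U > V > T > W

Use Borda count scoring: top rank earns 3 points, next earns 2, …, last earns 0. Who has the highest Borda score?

V

Borda scores:
  T: 2·2 + 9·1 + 5·2 + 1 + 11·0 + 13·1 = 37
  U: 2·0 + 9·0 + 5·0 + 2 + 11·3 + 13·3 = 74
  W: 2·1 + 9·3 + 5·3 + 3 + 11·1 + 13·0 = 58
  V: 2·3 + 9·2 + 5·1 + 0 + 11·2 + 13·2 = 77
V has the highest total.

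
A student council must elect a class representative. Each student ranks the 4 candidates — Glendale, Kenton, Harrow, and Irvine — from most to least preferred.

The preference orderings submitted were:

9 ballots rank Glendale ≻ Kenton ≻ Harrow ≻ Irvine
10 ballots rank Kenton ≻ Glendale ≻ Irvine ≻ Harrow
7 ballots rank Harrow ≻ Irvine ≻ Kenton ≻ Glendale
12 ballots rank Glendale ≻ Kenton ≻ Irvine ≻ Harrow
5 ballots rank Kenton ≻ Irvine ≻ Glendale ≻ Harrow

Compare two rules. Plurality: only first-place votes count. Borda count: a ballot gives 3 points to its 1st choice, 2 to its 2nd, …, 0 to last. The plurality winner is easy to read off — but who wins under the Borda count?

Plurality first-place counts: Glendale 21, Kenton 15, Harrow 7, Irvine 0 → Glendale.
Borda totals: Glendale 88, Kenton 94, Harrow 30, Irvine 46 → Kenton.

Kenton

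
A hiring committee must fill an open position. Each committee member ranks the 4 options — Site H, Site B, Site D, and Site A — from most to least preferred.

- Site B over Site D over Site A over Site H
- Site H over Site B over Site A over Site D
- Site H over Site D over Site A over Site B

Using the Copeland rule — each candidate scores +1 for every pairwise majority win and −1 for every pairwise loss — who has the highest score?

Pairwise results:
  Site H vs Site B: Site H wins 2–1.
  Site H vs Site D: Site H wins 2–1.
  Site H vs Site A: Site H wins 2–1.
  Site B vs Site D: Site B wins 2–1.
  Site B vs Site A: Site B wins 2–1.
  Site D vs Site A: Site D wins 2–1.
Copeland scores (wins − losses):
  Site H: 3 − 0 = 3
  Site B: 2 − 1 = 1
  Site D: 1 − 2 = -1
  Site A: 0 − 3 = -3
Site H has the best Copeland score.

Site H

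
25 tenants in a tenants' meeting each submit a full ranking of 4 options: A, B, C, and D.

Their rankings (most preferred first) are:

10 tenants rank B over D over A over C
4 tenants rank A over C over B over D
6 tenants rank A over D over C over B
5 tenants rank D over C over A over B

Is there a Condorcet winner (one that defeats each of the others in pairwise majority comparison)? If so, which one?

Head-to-head results (25 voters total):
A vs B: A wins 15–10.
A vs C: A wins 20–5.
A vs D: D wins 15–10.
B vs C: C wins 15–10.
B vs D: B wins 14–11.
C vs D: D wins 21–4.
No candidate beats all others: A beats B beats D beats A, a majority cycle.

No Condorcet winner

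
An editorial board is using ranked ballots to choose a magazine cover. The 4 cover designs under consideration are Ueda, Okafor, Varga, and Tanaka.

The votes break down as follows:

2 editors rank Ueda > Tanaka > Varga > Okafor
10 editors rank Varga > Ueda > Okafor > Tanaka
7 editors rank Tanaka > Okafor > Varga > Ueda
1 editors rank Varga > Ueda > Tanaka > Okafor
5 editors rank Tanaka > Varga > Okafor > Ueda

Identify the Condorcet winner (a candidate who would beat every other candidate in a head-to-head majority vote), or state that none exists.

There is no Condorcet winner

Head-to-head results (25 voters total):
Ueda vs Okafor: Ueda wins 13–12.
Ueda vs Varga: Varga wins 23–2.
Ueda vs Tanaka: Ueda wins 13–12.
Okafor vs Varga: Varga wins 18–7.
Okafor vs Tanaka: Tanaka wins 15–10.
Varga vs Tanaka: Tanaka wins 14–11.
No candidate beats all others: Ueda beats Tanaka beats Varga beats Ueda, a majority cycle.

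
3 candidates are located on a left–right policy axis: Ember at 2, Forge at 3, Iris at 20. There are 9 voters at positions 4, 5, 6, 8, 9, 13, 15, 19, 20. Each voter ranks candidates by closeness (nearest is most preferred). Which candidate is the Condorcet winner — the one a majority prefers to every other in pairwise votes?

Forge

With single-peaked preferences on a line, the Condorcet winner is the candidate closest to the median voter.
The median voter (position 9) is closest to Forge at 3.
Check: Forge vs Iris — voters closer to Forge: 5 of 9.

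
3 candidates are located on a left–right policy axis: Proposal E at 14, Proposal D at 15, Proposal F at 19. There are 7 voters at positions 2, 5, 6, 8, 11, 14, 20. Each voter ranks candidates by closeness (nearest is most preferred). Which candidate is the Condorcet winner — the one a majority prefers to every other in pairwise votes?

With single-peaked preferences on a line, the Condorcet winner is the candidate closest to the median voter.
The median voter (position 8) is closest to Proposal E at 14.
Check: Proposal E vs Proposal D — voters closer to Proposal E: 6 of 7.

Proposal E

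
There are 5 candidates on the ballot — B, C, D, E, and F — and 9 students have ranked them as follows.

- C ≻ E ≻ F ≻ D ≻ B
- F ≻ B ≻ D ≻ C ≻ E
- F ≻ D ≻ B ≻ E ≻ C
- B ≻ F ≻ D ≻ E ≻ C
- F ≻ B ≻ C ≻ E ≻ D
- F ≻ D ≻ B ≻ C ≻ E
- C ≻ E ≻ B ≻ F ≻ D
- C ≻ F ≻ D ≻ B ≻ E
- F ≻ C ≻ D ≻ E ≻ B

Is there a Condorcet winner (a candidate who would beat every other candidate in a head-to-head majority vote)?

Yes

Head-to-head results (9 voters total):
B vs C: B wins 5–4.
B vs D: D wins 5–4.
B vs E: B wins 6–3.
B vs F: F wins 7–2.
C vs D: C wins 5–4.
C vs E: C wins 7–2.
C vs F: F wins 6–3.
D vs E: D wins 6–3.
D vs F: F wins 9–0.
E vs F: F wins 7–2.
F beats each rival — B (7–2), C (6–3), D (9–0), E (7–2) — so F is the Condorcet winner.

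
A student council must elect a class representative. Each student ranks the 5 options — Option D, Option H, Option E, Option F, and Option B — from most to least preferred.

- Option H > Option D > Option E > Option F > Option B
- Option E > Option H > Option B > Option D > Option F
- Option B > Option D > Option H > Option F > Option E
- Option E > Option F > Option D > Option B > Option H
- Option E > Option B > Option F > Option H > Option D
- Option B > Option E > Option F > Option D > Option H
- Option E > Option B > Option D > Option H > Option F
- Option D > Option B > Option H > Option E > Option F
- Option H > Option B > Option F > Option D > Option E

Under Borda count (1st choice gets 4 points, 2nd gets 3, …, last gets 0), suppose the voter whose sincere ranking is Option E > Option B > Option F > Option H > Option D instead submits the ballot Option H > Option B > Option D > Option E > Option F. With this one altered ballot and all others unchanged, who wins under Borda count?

Borda totals with the altered ballot: Option D 19, Option H 20, Option E 19, Option F 9, Option B 23.
The winner is unchanged: still Option B.

Option B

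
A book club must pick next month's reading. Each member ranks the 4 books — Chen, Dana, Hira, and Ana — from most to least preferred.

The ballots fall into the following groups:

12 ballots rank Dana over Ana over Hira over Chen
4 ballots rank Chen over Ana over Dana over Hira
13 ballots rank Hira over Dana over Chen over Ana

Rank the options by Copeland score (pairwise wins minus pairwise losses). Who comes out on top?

Pairwise results:
  Chen vs Dana: Dana wins 25–4.
  Chen vs Hira: Hira wins 25–4.
  Chen vs Ana: Chen wins 17–12.
  Dana vs Hira: Dana wins 16–13.
  Dana vs Ana: Dana wins 25–4.
  Hira vs Ana: Ana wins 16–13.
Copeland scores (wins − losses):
  Chen: 1 − 2 = -1
  Dana: 3 − 0 = 3
  Hira: 1 − 2 = -1
  Ana: 1 − 2 = -1
Dana has the best Copeland score.

Dana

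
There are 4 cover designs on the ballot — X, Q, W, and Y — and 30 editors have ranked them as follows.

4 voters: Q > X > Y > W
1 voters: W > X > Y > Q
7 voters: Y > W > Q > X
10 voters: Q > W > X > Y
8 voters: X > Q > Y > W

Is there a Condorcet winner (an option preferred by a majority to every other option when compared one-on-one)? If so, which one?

Q

Head-to-head results (30 voters total):
X vs Q: Q wins 21–9.
X vs W: W wins 18–12.
X vs Y: X wins 23–7.
Q vs W: Q wins 22–8.
Q vs Y: Q wins 22–8.
W vs Y: Y wins 19–11.
Q beats each rival — X (21–9), W (22–8), Y (22–8) — so Q is the Condorcet winner.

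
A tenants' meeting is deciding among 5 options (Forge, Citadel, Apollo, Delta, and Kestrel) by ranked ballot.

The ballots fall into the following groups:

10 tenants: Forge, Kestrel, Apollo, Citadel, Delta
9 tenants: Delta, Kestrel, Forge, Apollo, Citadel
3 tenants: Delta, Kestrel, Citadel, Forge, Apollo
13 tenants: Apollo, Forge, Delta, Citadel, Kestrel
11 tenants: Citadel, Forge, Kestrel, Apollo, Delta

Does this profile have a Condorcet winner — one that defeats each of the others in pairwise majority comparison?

Head-to-head results (46 voters total):
Forge vs Citadel: Forge wins 32–14.
Forge vs Apollo: Forge wins 33–13.
Forge vs Delta: Forge wins 34–12.
Forge vs Kestrel: Forge wins 34–12.
Citadel vs Apollo: Apollo wins 32–14.
Citadel vs Delta: Delta wins 25–21.
Citadel vs Kestrel: Citadel wins 24–22.
Apollo vs Delta: Apollo wins 34–12.
Apollo vs Kestrel: Kestrel wins 33–13.
Delta vs Kestrel: Delta wins 25–21.
Forge beats each rival — Citadel (32–14), Apollo (33–13), Delta (34–12), Kestrel (34–12) — so Forge is the Condorcet winner.

Yes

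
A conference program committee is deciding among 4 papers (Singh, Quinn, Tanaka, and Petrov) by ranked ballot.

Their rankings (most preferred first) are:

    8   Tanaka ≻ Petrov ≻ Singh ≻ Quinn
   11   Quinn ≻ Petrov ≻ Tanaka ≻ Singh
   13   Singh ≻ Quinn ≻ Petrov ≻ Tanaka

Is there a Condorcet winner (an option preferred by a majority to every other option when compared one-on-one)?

No

Head-to-head results (32 voters total):
Singh vs Quinn: Singh wins 21–11.
Singh vs Tanaka: Tanaka wins 19–13.
Singh vs Petrov: Petrov wins 19–13.
Quinn vs Tanaka: Quinn wins 24–8.
Quinn vs Petrov: Quinn wins 24–8.
Tanaka vs Petrov: Petrov wins 24–8.
No candidate beats all others: Singh beats Quinn beats Tanaka beats Singh, a majority cycle.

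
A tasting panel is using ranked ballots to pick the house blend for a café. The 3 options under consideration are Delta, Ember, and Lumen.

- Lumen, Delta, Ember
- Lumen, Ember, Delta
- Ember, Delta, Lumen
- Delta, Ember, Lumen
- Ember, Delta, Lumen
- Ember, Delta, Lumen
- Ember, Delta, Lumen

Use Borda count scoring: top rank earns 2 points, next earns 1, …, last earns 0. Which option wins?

Borda scores:
  Delta: 1 + 0 + 1 + 2 + 1 + 1 + 1 = 7
  Ember: 0 + 1 + 2 + 1 + 2 + 2 + 2 = 10
  Lumen: 2 + 2 + 0 + 0 + 0 + 0 + 0 = 4
Ember has the highest total.

Ember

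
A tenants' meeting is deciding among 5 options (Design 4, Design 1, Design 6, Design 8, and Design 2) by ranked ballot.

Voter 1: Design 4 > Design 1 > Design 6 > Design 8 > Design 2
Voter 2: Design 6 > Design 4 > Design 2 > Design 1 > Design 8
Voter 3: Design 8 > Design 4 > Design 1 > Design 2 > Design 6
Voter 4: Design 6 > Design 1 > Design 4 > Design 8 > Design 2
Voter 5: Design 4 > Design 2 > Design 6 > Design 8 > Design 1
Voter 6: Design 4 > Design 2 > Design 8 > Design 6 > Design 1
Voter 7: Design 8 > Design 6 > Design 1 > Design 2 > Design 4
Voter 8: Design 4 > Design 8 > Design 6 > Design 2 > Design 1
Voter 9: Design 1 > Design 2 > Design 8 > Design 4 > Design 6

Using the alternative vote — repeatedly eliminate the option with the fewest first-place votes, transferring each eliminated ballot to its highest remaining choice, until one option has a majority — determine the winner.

Round 1: Design 4 4, Design 6 2, Design 8 2, Design 1 1, Design 2 0. Design 2 has the fewest and is eliminated.
Round 2: Design 4 4, Design 6 2, Design 8 2, Design 1 1. Design 1 has the fewest and is eliminated.
Round 3: Design 4 4, Design 8 3, Design 6 2. Design 6 has the fewest and is eliminated.
Round 4: Design 4 6, Design 8 3. Design 4 has a majority.

Design 4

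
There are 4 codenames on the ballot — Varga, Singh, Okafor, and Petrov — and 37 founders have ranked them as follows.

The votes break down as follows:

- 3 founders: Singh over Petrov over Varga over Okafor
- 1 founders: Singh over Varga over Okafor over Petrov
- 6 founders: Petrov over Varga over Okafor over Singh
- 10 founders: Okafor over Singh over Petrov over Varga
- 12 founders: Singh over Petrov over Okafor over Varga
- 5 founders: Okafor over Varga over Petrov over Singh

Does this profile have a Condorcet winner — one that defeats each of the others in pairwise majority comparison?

Head-to-head results (37 voters total):
Varga vs Singh: Singh wins 26–11.
Varga vs Okafor: Okafor wins 27–10.
Varga vs Petrov: Petrov wins 31–6.
Singh vs Okafor: Okafor wins 21–16.
Singh vs Petrov: Singh wins 26–11.
Okafor vs Petrov: Petrov wins 21–16.
No candidate beats all others: Singh beats Petrov beats Okafor beats Singh, a majority cycle.

No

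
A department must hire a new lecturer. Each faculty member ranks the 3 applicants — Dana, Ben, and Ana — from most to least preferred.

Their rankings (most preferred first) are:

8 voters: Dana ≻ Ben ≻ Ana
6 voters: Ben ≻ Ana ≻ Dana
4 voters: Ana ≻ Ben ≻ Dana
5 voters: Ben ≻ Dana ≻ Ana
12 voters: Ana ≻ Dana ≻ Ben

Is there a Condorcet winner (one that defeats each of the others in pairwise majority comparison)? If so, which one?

No Condorcet winner

Head-to-head results (35 voters total):
Dana vs Ben: Dana wins 20–15.
Dana vs Ana: Ana wins 22–13.
Ben vs Ana: Ben wins 19–16.
No candidate beats all others: Dana beats Ben beats Ana beats Dana, a majority cycle.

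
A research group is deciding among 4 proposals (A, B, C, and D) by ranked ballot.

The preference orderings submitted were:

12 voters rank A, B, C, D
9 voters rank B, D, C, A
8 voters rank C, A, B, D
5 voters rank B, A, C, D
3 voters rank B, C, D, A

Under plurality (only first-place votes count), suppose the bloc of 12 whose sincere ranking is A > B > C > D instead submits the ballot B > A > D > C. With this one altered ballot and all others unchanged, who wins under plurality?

B

First-place totals with the altered ballot: A 0, B 29, C 8, D 0.
The winner is unchanged: still B.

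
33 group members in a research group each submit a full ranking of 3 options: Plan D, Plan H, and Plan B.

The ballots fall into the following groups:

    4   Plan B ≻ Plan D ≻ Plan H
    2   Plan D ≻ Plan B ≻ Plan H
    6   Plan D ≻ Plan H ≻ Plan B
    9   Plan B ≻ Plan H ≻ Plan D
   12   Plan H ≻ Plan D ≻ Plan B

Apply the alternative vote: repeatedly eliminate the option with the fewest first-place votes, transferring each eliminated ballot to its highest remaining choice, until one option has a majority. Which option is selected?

Round 1: Plan B 13, Plan H 12, Plan D 8. Plan D has the fewest and is eliminated.
Round 2: Plan H 18, Plan B 15. Plan H has a majority.

Plan H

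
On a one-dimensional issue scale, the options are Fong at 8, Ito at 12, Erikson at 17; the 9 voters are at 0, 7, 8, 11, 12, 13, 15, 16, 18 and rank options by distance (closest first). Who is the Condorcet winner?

Ito

With single-peaked preferences on a line, the Condorcet winner is the candidate closest to the median voter.
The median voter (position 12) is closest to Ito at 12.
Check: Ito vs Erikson — voters closer to Ito: 6 of 9.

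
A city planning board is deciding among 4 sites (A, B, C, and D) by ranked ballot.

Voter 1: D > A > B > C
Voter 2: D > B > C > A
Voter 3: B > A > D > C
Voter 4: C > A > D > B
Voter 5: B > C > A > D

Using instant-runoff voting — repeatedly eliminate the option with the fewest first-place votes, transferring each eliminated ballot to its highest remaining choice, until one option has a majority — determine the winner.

D

Round 1: B 2, D 2, C 1, A 0. A has the fewest and is eliminated.
Round 2: B 2, D 2, C 1. C has the fewest and is eliminated.
Round 3: D 3, B 2. D has a majority.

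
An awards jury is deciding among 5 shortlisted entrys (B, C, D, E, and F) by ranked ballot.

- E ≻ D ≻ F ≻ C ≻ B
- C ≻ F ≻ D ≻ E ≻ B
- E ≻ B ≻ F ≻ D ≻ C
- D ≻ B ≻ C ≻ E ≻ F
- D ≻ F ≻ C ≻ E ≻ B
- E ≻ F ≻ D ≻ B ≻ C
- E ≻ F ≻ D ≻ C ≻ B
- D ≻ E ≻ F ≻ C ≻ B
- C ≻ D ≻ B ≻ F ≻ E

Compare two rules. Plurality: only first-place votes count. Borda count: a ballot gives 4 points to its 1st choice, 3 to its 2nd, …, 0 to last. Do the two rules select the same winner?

Plurality first-place counts: B 0, C 2, D 3, E 4, F 0 → E.
Borda totals: B 9, C 15, D 25, E 22, F 19 → D.
The two rules disagree: plurality picks E, Borda picks D.

No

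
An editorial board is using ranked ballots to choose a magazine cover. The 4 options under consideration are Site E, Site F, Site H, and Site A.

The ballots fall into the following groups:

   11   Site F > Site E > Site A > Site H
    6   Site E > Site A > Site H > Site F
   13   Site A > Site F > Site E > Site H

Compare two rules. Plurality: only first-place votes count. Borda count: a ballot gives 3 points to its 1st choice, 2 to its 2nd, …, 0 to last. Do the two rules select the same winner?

Plurality first-place counts: Site E 6, Site F 11, Site H 0, Site A 13 → Site A.
Borda totals: Site E 53, Site F 59, Site H 6, Site A 62 → Site A.
The two rules agree on Site A.

Yes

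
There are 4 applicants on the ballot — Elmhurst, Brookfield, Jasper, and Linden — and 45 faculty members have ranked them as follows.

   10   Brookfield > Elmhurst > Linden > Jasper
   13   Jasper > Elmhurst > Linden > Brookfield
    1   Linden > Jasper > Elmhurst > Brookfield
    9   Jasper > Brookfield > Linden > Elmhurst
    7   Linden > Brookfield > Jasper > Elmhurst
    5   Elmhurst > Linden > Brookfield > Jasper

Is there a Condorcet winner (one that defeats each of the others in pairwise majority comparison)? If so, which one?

Head-to-head results (45 voters total):
Elmhurst vs Brookfield: Brookfield wins 26–19.
Elmhurst vs Jasper: Jasper wins 30–15.
Elmhurst vs Linden: Elmhurst wins 28–17.
Brookfield vs Jasper: Jasper wins 23–22.
Brookfield vs Linden: Linden wins 26–19.
Jasper vs Linden: Linden wins 23–22.
No candidate beats all others: Elmhurst beats Linden beats Brookfield beats Elmhurst, a majority cycle.

There is no Condorcet winner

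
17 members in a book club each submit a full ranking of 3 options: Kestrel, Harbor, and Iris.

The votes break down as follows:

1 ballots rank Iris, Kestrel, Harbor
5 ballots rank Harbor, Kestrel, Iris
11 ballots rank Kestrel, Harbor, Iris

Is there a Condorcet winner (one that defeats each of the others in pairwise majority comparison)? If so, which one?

Kestrel

Head-to-head results (17 voters total):
Kestrel vs Harbor: Kestrel wins 12–5.
Kestrel vs Iris: Kestrel wins 16–1.
Harbor vs Iris: Harbor wins 16–1.
Kestrel beats each rival — Harbor (12–5), Iris (16–1) — so Kestrel is the Condorcet winner.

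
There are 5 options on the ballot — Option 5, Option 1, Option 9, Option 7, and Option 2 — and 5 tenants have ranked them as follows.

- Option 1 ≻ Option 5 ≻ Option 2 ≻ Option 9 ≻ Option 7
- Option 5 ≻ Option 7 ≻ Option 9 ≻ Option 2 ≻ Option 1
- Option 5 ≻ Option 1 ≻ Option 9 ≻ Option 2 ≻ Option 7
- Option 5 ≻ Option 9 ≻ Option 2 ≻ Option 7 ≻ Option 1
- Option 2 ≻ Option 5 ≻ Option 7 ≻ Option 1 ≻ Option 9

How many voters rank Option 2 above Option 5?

Ballots ranking Option 2 above Option 5: 1.
Ballots ranking Option 5 above Option 2: 4.
So 1 of 5 voters prefer Option 2 to Option 5.

1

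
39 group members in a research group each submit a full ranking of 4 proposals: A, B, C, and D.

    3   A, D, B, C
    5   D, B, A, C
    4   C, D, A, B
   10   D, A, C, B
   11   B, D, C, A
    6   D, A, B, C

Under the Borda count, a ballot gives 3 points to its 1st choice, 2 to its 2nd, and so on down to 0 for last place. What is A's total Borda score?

50

Borda scores:
  A: 3·3 + 5·1 + 4·1 + 10·2 + 11·0 + 6·2 = 50
  B: 3·1 + 5·2 + 4·0 + 10·0 + 11·3 + 6·1 = 52
  C: 3·0 + 5·0 + 4·3 + 10·1 + 11·1 + 6·0 = 33
  D: 3·2 + 5·3 + 4·2 + 10·3 + 11·2 + 6·3 = 99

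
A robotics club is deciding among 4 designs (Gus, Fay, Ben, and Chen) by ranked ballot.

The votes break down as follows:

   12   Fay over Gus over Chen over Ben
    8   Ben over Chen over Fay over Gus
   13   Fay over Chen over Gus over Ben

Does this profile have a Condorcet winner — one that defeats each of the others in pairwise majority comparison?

Head-to-head results (33 voters total):
Gus vs Fay: Fay wins 33–0.
Gus vs Ben: Gus wins 25–8.
Gus vs Chen: Chen wins 21–12.
Fay vs Ben: Fay wins 25–8.
Fay vs Chen: Fay wins 25–8.
Ben vs Chen: Chen wins 25–8.
Fay beats each rival — Gus (33–0), Ben (25–8), Chen (25–8) — so Fay is the Condorcet winner.

Yes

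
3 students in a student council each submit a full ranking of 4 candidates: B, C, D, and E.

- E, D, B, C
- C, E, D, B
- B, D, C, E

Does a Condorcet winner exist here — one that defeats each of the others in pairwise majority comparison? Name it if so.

None — there is no Condorcet winner

Head-to-head results (3 voters total):
B vs C: B wins 2–1.
B vs D: D wins 2–1.
B vs E: E wins 2–1.
C vs D: D wins 2–1.
C vs E: C wins 2–1.
D vs E: E wins 2–1.
No candidate beats all others: B beats C beats E beats B, a majority cycle.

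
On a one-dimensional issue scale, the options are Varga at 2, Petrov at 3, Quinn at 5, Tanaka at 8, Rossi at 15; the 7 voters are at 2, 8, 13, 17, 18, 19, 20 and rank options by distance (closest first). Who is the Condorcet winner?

Rossi

With single-peaked preferences on a line, the Condorcet winner is the candidate closest to the median voter.
The median voter (position 17) is closest to Rossi at 15.
Check: Rossi vs Varga — voters closer to Rossi: 5 of 7.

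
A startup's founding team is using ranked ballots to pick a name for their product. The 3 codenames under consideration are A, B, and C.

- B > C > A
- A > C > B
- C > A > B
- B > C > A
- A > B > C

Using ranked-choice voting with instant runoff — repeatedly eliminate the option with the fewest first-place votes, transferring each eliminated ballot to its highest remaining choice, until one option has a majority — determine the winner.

Round 1: A 2, B 2, C 1. C has the fewest and is eliminated.
Round 2: A 3, B 2. A has a majority.

A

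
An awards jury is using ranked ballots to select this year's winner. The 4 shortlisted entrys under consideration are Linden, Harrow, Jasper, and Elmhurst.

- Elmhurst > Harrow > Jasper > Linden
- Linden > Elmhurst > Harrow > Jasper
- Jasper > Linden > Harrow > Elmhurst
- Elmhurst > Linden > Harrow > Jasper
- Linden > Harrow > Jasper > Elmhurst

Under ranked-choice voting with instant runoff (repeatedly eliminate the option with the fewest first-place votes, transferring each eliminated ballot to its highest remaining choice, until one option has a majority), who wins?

Linden

Round 1: Linden 2, Elmhurst 2, Jasper 1, Harrow 0. Harrow has the fewest and is eliminated.
Round 2: Linden 2, Elmhurst 2, Jasper 1. Jasper has the fewest and is eliminated.
Round 3: Linden 3, Elmhurst 2. Linden has a majority.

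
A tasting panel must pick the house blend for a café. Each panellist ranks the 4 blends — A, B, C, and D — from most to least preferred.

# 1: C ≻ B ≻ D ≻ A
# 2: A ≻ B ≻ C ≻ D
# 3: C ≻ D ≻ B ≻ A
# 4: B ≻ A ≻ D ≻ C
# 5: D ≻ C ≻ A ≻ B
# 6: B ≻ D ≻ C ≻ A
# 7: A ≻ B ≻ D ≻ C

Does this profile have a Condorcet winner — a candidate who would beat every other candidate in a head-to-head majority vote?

Head-to-head results (7 voters total):
A vs B: B wins 4–3.
A vs C: C wins 4–3.
A vs D: D wins 4–3.
B vs C: B wins 4–3.
B vs D: B wins 5–2.
C vs D: D wins 4–3.
B beats each rival — A (4–3), C (4–3), D (5–2) — so B is the Condorcet winner.

Yes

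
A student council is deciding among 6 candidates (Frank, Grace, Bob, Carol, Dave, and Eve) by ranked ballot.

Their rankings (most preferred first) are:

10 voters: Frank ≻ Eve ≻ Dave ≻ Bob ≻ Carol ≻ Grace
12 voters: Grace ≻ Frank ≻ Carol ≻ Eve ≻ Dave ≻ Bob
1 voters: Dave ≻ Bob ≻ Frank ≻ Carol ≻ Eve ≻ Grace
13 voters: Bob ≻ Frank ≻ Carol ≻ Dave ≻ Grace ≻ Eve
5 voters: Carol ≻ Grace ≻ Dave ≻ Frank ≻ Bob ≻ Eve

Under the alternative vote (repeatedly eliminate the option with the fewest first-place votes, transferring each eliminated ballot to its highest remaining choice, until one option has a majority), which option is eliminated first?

Round 1: Bob 13, Grace 12, Frank 10, Carol 5, Dave 1, Eve 0. Eve has the fewest and is eliminated.
Round 2: Bob 13, Grace 12, Frank 10, Carol 5, Dave 1. Dave has the fewest and is eliminated.
Round 3: Bob 14, Grace 12, Frank 10, Carol 5. Carol has the fewest and is eliminated.
Round 4: Grace 17, Bob 14, Frank 10. Frank has the fewest and is eliminated.
Round 5: Bob 24, Grace 17. Bob has a majority.

Eve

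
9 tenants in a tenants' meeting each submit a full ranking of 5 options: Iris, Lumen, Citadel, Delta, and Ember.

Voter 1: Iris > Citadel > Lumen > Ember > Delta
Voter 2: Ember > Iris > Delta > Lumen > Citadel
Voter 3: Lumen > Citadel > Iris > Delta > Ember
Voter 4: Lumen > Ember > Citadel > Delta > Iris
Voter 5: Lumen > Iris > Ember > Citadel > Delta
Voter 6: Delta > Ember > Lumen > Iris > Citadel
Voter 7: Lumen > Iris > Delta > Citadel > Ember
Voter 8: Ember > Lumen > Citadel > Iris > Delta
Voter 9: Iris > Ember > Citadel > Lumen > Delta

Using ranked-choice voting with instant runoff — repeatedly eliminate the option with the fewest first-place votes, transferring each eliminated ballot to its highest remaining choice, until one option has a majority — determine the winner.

Lumen

Round 1: Lumen 4, Iris 2, Ember 2, Delta 1, Citadel 0. Citadel has the fewest and is eliminated.
Round 2: Lumen 4, Iris 2, Ember 2, Delta 1. Delta has the fewest and is eliminated.
Round 3: Lumen 4, Ember 3, Iris 2. Iris has the fewest and is eliminated.
Round 4: Lumen 5, Ember 4. Lumen has a majority.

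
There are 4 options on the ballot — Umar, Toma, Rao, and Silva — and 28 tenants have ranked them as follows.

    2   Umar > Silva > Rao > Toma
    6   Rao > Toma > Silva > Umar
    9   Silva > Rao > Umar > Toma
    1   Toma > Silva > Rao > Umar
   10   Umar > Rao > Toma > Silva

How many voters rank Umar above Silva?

Ballots ranking Umar above Silva: 2+10 = 12.
Ballots ranking Silva above Umar: 6+9+1 = 16.
So 12 of 28 voters prefer Umar to Silva.

12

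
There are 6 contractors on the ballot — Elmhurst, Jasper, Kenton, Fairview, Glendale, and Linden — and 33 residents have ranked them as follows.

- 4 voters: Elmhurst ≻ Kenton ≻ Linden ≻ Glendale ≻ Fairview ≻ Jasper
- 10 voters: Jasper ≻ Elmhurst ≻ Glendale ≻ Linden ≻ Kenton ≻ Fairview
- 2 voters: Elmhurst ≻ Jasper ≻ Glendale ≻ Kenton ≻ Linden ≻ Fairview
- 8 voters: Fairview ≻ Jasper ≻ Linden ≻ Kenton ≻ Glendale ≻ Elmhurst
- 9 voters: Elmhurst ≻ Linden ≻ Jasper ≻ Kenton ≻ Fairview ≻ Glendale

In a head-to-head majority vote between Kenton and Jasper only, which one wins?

Jasper

Ballots ranking Kenton above Jasper: 4.
Ballots ranking Jasper above Kenton: 10+2+8+9 = 29.
Jasper wins the head-to-head, 29–4.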